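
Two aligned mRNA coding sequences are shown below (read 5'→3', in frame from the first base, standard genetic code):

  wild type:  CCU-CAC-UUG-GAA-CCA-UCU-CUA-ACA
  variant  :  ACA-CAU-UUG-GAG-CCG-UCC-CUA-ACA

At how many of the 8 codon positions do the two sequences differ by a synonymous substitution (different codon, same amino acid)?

Codon 1: CCU Pro / ACA Thr — nonsynonymous.
Codon 2: CAC His / CAU His — synonymous.
Codon 3: UUG Leu / UUG Leu — identical.
Codon 4: GAA Glu / GAG Glu — synonymous.
Codon 5: CCA Pro / CCG Pro — synonymous.
Codon 6: UCU Ser / UCC Ser — synonymous.
Codon 7: CUA Leu / CUA Leu — identical.
Codon 8: ACA Thr / ACA Thr — identical.
Synonymous differences: 4.

4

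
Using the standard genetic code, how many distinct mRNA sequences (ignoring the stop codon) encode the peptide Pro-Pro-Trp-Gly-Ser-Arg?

2304

Pro: 4 codons.
Pro: 4 codons.
Trp: 1 codon.
Gly: 4 codons.
Ser: 6 codons.
Arg: 6 codons.
4 × 4 × 1 × 4 × 6 × 6 = 2304.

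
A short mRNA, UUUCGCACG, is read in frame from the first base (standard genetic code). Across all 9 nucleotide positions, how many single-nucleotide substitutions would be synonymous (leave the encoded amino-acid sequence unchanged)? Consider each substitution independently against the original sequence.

7

Codon 1 (UUU, Phe): 1 synonymous substitution.
Codon 2 (CGC, Arg): 3 synonymous substitutions.
Codon 3 (ACG, Thr): 3 synonymous substitutions.
Total: 1 + 3 + 3 = 7.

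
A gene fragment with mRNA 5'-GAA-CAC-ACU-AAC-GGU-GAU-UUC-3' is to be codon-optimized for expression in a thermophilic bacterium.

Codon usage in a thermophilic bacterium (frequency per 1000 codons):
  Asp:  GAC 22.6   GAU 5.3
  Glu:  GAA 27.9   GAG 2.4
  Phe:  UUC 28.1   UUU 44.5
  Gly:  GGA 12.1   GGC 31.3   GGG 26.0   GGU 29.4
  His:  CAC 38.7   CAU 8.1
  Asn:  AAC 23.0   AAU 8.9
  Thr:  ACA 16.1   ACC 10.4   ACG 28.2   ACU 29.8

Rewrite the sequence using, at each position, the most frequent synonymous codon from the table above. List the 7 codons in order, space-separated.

GAA CAC ACU AAC GGC GAC UUU

Codon 1 (Glu): best is GAA at 27.9.
Codon 2 (His): best is CAC at 38.7.
Codon 3 (Thr): best is ACU at 29.8.
Codon 4 (Asn): best is AAC at 23.0.
Codon 5 (Gly): best is GGC at 31.3.
Codon 6 (Asp): best is GAC at 22.6.
Codon 7 (Phe): best is UUU at 44.5.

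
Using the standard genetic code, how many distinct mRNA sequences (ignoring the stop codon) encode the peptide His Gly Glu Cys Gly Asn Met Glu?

His: 2 codons.
Gly: 4 codons.
Glu: 2 codons.
Cys: 2 codons.
Gly: 4 codons.
Asn: 2 codons.
Met: 1 codon.
Glu: 2 codons.
2 × 4 × 2 × 2 × 4 × 2 × 1 × 2 = 512.

512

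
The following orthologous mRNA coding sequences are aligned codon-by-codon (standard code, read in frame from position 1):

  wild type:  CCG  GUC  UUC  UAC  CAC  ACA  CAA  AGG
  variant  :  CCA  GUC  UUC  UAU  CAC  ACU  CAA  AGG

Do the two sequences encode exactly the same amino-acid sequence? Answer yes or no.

Codon 1: CCG Pro / CCA Pro — synonymous.
Codon 2: GUC Val / GUC Val — identical.
Codon 3: UUC Phe / UUC Phe — identical.
Codon 4: UAC Tyr / UAU Tyr — synonymous.
Codon 5: CAC His / CAC His — identical.
Codon 6: ACA Thr / ACU Thr — synonymous.
Codon 7: CAA Gln / CAA Gln — identical.
Codon 8: AGG Arg / AGG Arg — identical.
Nonsynonymous differences: 0 → same protein.

yes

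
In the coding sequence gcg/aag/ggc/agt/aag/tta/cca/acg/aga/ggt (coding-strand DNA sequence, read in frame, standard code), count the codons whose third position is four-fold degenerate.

Codon 1 GCG (Ala): third position 4-fold.
Codon 2 AAG (Lys): third position 2-fold.
Codon 3 GGC (Gly): third position 4-fold.
Codon 4 AGT (Ser): third position 2-fold.
Codon 5 AAG (Lys): third position 2-fold.
Codon 6 TTA (Leu): third position 2-fold.
Codon 7 CCA (Pro): third position 4-fold.
Codon 8 ACG (Thr): third position 4-fold.
Codon 9 AGA (Arg): third position 2-fold.
Codon 10 GGT (Gly): third position 4-fold.
Four-fold degenerate third positions: 5.

5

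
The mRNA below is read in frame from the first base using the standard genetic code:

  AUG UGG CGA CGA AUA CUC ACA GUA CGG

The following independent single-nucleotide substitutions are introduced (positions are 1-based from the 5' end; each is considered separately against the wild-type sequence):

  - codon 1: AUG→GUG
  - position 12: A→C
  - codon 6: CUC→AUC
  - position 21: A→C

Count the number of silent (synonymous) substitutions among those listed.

2

Codon 1: AUG (Met) → GUG (Val) — missense.
Codon 4: CGA (Arg) → CGC (Arg) — synonymous.
Codon 6: CUC (Leu) → AUC (Ile) — missense.
Codon 7: ACA (Thr) → ACC (Thr) — synonymous.
Synonymous: 2 of 4.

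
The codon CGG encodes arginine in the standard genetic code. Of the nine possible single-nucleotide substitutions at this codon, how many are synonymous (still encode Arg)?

Position 1: AGG → 1 synonymous.
Position 2: none → 0 synonymous.
Position 3: CGU, CGC, CGA → 3 synonymous.
Total: 1 + 0 + 3 = 4.

4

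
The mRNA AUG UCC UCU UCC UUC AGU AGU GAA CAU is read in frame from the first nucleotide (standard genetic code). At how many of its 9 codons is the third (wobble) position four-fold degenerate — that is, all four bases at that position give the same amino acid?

3

Codon 1 AUG (Met): third position 1-fold.
Codon 2 UCC (Ser): third position 4-fold.
Codon 3 UCU (Ser): third position 4-fold.
Codon 4 UCC (Ser): third position 4-fold.
Codon 5 UUC (Phe): third position 2-fold.
Codon 6 AGU (Ser): third position 2-fold.
Codon 7 AGU (Ser): third position 2-fold.
Codon 8 GAA (Glu): third position 2-fold.
Codon 9 CAU (His): third position 2-fold.
Four-fold degenerate third positions: 3.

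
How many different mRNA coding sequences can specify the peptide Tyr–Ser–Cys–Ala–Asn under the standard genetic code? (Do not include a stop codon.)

192

Tyr: 2 codons.
Ser: 6 codons.
Cys: 2 codons.
Ala: 4 codons.
Asn: 2 codons.
2 × 6 × 2 × 4 × 2 = 192.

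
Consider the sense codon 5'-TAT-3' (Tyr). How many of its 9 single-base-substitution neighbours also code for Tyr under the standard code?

Position 1: none → 0 synonymous.
Position 2: none → 0 synonymous.
Position 3: TAC → 1 synonymous.
Total: 0 + 0 + 1 = 1.

1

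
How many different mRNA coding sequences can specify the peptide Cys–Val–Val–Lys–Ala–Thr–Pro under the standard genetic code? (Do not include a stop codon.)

Cys: 2 codons.
Val: 4 codons.
Val: 4 codons.
Lys: 2 codons.
Ala: 4 codons.
Thr: 4 codons.
Pro: 4 codons.
2 × 4 × 4 × 2 × 4 × 4 × 4 = 4096.

4096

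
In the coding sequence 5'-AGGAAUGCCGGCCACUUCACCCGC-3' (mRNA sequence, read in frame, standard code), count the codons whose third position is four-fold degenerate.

4

Codon 1 AGG (Arg): third position 2-fold.
Codon 2 AAU (Asn): third position 2-fold.
Codon 3 GCC (Ala): third position 4-fold.
Codon 4 GGC (Gly): third position 4-fold.
Codon 5 CAC (His): third position 2-fold.
Codon 6 UUC (Phe): third position 2-fold.
Codon 7 ACC (Thr): third position 4-fold.
Codon 8 CGC (Arg): third position 4-fold.
Four-fold degenerate third positions: 4.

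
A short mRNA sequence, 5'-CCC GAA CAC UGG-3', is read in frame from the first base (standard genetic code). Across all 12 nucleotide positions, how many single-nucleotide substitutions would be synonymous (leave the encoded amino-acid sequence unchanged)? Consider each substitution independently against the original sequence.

5

Codon 1 (CCC, Pro): 3 synonymous substitutions.
Codon 2 (GAA, Glu): 1 synonymous substitution.
Codon 3 (CAC, His): 1 synonymous substitution.
Codon 4 (UGG, Trp): 0 synonymous substitutions.
Total: 3 + 1 + 1 + 0 = 5.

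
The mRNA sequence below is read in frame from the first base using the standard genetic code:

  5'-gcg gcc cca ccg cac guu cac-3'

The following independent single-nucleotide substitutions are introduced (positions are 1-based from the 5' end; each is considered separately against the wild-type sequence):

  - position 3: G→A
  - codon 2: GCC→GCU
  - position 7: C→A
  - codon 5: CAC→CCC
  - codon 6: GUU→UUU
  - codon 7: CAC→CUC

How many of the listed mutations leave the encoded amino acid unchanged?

Codon 1: GCG (Ala) → GCA (Ala) — synonymous.
Codon 2: GCC (Ala) → GCU (Ala) — synonymous.
Codon 3: CCA (Pro) → ACA (Thr) — missense.
Codon 5: CAC (His) → CCC (Pro) — missense.
Codon 6: GUU (Val) → UUU (Phe) — missense.
Codon 7: CAC (His) → CUC (Leu) — missense.
Synonymous: 2 of 6.

2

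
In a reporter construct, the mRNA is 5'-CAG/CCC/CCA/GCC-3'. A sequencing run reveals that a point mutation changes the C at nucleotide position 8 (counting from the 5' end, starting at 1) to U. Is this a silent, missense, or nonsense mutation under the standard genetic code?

missense

Position 8 falls in codon 3: CCA → Pro.
After the substitution the codon is CUA → Leu.
Pro ≠ Leu, so this is a missense mutation.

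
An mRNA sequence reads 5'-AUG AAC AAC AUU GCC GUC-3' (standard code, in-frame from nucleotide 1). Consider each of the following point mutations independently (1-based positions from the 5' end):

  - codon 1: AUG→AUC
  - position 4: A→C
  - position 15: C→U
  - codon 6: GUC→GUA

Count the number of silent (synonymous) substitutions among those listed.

Codon 1: AUG (Met) → AUC (Ile) — missense.
Codon 2: AAC (Asn) → CAC (His) — missense.
Codon 5: GCC (Ala) → GCU (Ala) — synonymous.
Codon 6: GUC (Val) → GUA (Val) — synonymous.
Synonymous: 2 of 4.

2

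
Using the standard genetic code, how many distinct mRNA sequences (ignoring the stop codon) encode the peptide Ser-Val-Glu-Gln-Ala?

Ser: 6 codons.
Val: 4 codons.
Glu: 2 codons.
Gln: 2 codons.
Ala: 4 codons.
6 × 4 × 2 × 2 × 4 = 384.

384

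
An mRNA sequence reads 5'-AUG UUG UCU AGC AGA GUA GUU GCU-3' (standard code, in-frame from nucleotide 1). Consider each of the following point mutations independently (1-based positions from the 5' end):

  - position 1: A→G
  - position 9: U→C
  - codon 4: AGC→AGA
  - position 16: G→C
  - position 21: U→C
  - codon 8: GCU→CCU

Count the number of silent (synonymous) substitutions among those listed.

2

Codon 1: AUG (Met) → GUG (Val) — missense.
Codon 3: UCU (Ser) → UCC (Ser) — synonymous.
Codon 4: AGC (Ser) → AGA (Arg) — missense.
Codon 6: GUA (Val) → CUA (Leu) — missense.
Codon 7: GUU (Val) → GUC (Val) — synonymous.
Codon 8: GCU (Ala) → CCU (Pro) — missense.
Synonymous: 2 of 6.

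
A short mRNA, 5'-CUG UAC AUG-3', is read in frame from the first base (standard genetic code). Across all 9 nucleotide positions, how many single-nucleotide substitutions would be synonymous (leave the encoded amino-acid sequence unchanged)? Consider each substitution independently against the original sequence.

5

Codon 1 (CUG, Leu): 4 synonymous substitutions.
Codon 2 (UAC, Tyr): 1 synonymous substitution.
Codon 3 (AUG, Met): 0 synonymous substitutions.
Total: 4 + 1 + 0 = 5.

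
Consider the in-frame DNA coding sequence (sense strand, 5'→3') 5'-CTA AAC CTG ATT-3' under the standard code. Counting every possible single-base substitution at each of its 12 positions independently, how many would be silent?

Codon 1 (CTA, Leu): 4 synonymous substitutions.
Codon 2 (AAC, Asn): 1 synonymous substitution.
Codon 3 (CTG, Leu): 4 synonymous substitutions.
Codon 4 (ATT, Ile): 2 synonymous substitutions.
Total: 4 + 1 + 4 + 2 = 11.

11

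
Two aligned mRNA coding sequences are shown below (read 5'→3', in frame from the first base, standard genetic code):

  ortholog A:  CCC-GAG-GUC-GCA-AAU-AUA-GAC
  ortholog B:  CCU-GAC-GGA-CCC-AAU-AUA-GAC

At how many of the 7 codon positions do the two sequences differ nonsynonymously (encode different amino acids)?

3

Codon 1: CCC Pro / CCU Pro — synonymous.
Codon 2: GAG Glu / GAC Asp — nonsynonymous.
Codon 3: GUC Val / GGA Gly — nonsynonymous.
Codon 4: GCA Ala / CCC Pro — nonsynonymous.
Codon 5: AAU Asn / AAU Asn — identical.
Codon 6: AUA Ile / AUA Ile — identical.
Codon 7: GAC Asp / GAC Asp — identical.
Nonsynonymous differences: 3.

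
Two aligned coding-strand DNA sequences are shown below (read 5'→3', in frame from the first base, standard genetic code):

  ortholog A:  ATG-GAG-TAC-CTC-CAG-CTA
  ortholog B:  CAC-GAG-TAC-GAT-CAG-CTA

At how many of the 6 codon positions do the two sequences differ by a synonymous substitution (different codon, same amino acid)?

0

Codon 1: ATG Met / CAC His — nonsynonymous.
Codon 2: GAG Glu / GAG Glu — identical.
Codon 3: TAC Tyr / TAC Tyr — identical.
Codon 4: CTC Leu / GAT Asp — nonsynonymous.
Codon 5: CAG Gln / CAG Gln — identical.
Codon 6: CTA Leu / CTA Leu — identical.
Synonymous differences: 0.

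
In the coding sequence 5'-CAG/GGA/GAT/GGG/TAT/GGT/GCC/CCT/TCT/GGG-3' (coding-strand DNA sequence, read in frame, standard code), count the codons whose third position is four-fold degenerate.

Codon 1 CAG (Gln): third position 2-fold.
Codon 2 GGA (Gly): third position 4-fold.
Codon 3 GAT (Asp): third position 2-fold.
Codon 4 GGG (Gly): third position 4-fold.
Codon 5 TAT (Tyr): third position 2-fold.
Codon 6 GGT (Gly): third position 4-fold.
Codon 7 GCC (Ala): third position 4-fold.
Codon 8 CCT (Pro): third position 4-fold.
Codon 9 TCT (Ser): third position 4-fold.
Codon 10 GGG (Gly): third position 4-fold.
Four-fold degenerate third positions: 7.

7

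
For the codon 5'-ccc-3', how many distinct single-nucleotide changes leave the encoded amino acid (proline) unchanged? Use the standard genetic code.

3

Position 1: none → 0 synonymous.
Position 2: none → 0 synonymous.
Position 3: CCU, CCA, CCG → 3 synonymous.
Total: 0 + 0 + 3 = 3.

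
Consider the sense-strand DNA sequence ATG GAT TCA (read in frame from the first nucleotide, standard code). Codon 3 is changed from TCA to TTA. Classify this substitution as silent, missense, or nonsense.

Position 8 falls in codon 3: TCA → Ser.
After the substitution the codon is TTA → Leu.
Ser ≠ Leu, so this is a missense mutation.

missense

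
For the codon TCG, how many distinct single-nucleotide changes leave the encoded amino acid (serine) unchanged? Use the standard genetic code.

3

Position 1: none → 0 synonymous.
Position 2: none → 0 synonymous.
Position 3: TCT, TCC, TCA → 3 synonymous.
Total: 0 + 0 + 3 = 3.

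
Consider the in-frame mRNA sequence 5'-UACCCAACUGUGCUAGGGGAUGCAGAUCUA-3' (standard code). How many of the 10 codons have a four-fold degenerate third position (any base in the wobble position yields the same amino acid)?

Codon 1 UAC (Tyr): third position 2-fold.
Codon 2 CCA (Pro): third position 4-fold.
Codon 3 ACU (Thr): third position 4-fold.
Codon 4 GUG (Val): third position 4-fold.
Codon 5 CUA (Leu): third position 4-fold.
Codon 6 GGG (Gly): third position 4-fold.
Codon 7 GAU (Asp): third position 2-fold.
Codon 8 GCA (Ala): third position 4-fold.
Codon 9 GAU (Asp): third position 2-fold.
Codon 10 CUA (Leu): third position 4-fold.
Four-fold degenerate third positions: 7.

7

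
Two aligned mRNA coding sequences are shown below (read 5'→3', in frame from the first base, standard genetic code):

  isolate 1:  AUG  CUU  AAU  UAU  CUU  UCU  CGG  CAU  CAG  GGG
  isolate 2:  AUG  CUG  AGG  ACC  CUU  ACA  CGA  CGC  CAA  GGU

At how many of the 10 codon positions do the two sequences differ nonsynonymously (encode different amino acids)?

Codon 1: AUG Met / AUG Met — identical.
Codon 2: CUU Leu / CUG Leu — synonymous.
Codon 3: AAU Asn / AGG Arg — nonsynonymous.
Codon 4: UAU Tyr / ACC Thr — nonsynonymous.
Codon 5: CUU Leu / CUU Leu — identical.
Codon 6: UCU Ser / ACA Thr — nonsynonymous.
Codon 7: CGG Arg / CGA Arg — synonymous.
Codon 8: CAU His / CGC Arg — nonsynonymous.
Codon 9: CAG Gln / CAA Gln — synonymous.
Codon 10: GGG Gly / GGU Gly — synonymous.
Nonsynonymous differences: 4.

4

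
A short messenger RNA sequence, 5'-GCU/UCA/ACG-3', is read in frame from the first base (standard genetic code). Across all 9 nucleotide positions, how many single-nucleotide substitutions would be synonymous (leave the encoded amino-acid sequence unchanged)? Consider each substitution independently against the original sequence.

9

Codon 1 (GCU, Ala): 3 synonymous substitutions.
Codon 2 (UCA, Ser): 3 synonymous substitutions.
Codon 3 (ACG, Thr): 3 synonymous substitutions.
Total: 3 + 3 + 3 = 9.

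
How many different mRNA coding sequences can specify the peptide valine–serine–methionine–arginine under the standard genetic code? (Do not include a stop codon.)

144

Val: 4 codons.
Ser: 6 codons.
Met: 1 codon.
Arg: 6 codons.
4 × 6 × 1 × 6 = 144.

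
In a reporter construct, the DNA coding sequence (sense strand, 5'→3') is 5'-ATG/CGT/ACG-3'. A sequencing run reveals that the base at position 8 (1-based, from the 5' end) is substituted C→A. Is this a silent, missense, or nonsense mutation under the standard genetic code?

missense

Position 8 falls in codon 3: ACG → Thr.
After the substitution the codon is AAG → Lys.
Thr ≠ Lys, so this is a missense mutation.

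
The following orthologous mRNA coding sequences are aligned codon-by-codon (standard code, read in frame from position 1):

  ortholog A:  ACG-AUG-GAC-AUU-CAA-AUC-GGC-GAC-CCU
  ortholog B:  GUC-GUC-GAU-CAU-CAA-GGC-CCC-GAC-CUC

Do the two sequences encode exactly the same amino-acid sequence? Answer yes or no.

Codon 1: ACG Thr / GUC Val — nonsynonymous.
Codon 2: AUG Met / GUC Val — nonsynonymous.
Codon 3: GAC Asp / GAU Asp — synonymous.
Codon 4: AUU Ile / CAU His — nonsynonymous.
Codon 5: CAA Gln / CAA Gln — identical.
Codon 6: AUC Ile / GGC Gly — nonsynonymous.
Codon 7: GGC Gly / CCC Pro — nonsynonymous.
Codon 8: GAC Asp / GAC Asp — identical.
Codon 9: CCU Pro / CUC Leu — nonsynonymous.
Nonsynonymous differences: 6 → different protein.

no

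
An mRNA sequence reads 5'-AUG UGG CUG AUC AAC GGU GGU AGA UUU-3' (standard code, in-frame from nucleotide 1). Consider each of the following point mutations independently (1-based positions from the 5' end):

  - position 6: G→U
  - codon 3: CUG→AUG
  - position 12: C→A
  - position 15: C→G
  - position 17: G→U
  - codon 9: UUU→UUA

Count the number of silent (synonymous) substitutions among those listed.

1

Codon 2: UGG (Trp) → UGU (Cys) — missense.
Codon 3: CUG (Leu) → AUG (Met) — missense.
Codon 4: AUC (Ile) → AUA (Ile) — synonymous.
Codon 5: AAC (Asn) → AAG (Lys) — missense.
Codon 6: GGU (Gly) → GUU (Val) — missense.
Codon 9: UUU (Phe) → UUA (Leu) — missense.
Synonymous: 1 of 6.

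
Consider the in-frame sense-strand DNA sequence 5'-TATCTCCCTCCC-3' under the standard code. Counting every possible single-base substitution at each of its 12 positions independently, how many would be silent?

Codon 1 (TAT, Tyr): 1 synonymous substitution.
Codon 2 (CTC, Leu): 3 synonymous substitutions.
Codon 3 (CCT, Pro): 3 synonymous substitutions.
Codon 4 (CCC, Pro): 3 synonymous substitutions.
Total: 1 + 3 + 3 + 3 = 10.

10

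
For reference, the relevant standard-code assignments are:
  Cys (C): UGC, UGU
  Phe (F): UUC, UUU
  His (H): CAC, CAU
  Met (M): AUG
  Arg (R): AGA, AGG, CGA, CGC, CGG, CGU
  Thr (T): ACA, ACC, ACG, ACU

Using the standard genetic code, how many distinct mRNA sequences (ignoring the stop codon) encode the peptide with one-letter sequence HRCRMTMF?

His: 2 codons.
Arg: 6 codons.
Cys: 2 codons.
Arg: 6 codons.
Met: 1 codon.
Thr: 4 codons.
Met: 1 codon.
Phe: 2 codons.
2 × 6 × 2 × 6 × 1 × 4 × 1 × 2 = 1152.

1152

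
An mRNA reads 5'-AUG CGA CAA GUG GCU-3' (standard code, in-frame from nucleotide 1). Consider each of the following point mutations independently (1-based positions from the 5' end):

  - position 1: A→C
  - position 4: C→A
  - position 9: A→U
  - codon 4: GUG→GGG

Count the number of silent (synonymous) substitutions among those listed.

Codon 1: AUG (Met) → CUG (Leu) — missense.
Codon 2: CGA (Arg) → AGA (Arg) — synonymous.
Codon 3: CAA (Gln) → CAU (His) — missense.
Codon 4: GUG (Val) → GGG (Gly) — missense.
Synonymous: 1 of 4.

1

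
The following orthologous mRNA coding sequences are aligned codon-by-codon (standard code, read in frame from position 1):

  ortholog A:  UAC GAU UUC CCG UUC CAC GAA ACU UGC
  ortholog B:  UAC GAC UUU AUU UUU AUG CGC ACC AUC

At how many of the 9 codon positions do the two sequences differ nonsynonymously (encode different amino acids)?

Codon 1: UAC Tyr / UAC Tyr — identical.
Codon 2: GAU Asp / GAC Asp — synonymous.
Codon 3: UUC Phe / UUU Phe — synonymous.
Codon 4: CCG Pro / AUU Ile — nonsynonymous.
Codon 5: UUC Phe / UUU Phe — synonymous.
Codon 6: CAC His / AUG Met — nonsynonymous.
Codon 7: GAA Glu / CGC Arg — nonsynonymous.
Codon 8: ACU Thr / ACC Thr — synonymous.
Codon 9: UGC Cys / AUC Ile — nonsynonymous.
Nonsynonymous differences: 4.

4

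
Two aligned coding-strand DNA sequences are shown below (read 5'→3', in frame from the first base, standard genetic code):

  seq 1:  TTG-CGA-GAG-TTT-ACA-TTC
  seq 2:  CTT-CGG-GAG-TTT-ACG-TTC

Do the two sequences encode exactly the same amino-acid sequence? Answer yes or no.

Codon 1: TTG Leu / CTT Leu — synonymous.
Codon 2: CGA Arg / CGG Arg — synonymous.
Codon 3: GAG Glu / GAG Glu — identical.
Codon 4: TTT Phe / TTT Phe — identical.
Codon 5: ACA Thr / ACG Thr — synonymous.
Codon 6: TTC Phe / TTC Phe — identical.
Nonsynonymous differences: 0 → same protein.

yes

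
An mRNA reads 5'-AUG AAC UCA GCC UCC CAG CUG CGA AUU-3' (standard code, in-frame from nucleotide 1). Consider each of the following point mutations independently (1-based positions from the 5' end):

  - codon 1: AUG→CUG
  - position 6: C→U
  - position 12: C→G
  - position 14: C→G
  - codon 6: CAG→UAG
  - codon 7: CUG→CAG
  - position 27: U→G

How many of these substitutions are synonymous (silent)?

2

Codon 1: AUG (Met) → CUG (Leu) — missense.
Codon 2: AAC (Asn) → AAU (Asn) — synonymous.
Codon 4: GCC (Ala) → GCG (Ala) — synonymous.
Codon 5: UCC (Ser) → UGC (Cys) — missense.
Codon 6: CAG (Gln) → UAG (Stop) — nonsense.
Codon 7: CUG (Leu) → CAG (Gln) — missense.
Codon 9: AUU (Ile) → AUG (Met) — missense.
Synonymous: 2 of 7.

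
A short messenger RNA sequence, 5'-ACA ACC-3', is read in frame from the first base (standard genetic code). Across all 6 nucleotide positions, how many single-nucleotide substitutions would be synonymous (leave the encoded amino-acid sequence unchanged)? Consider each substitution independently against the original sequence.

6

Codon 1 (ACA, Thr): 3 synonymous substitutions.
Codon 2 (ACC, Thr): 3 synonymous substitutions.
Total: 3 + 3 = 6.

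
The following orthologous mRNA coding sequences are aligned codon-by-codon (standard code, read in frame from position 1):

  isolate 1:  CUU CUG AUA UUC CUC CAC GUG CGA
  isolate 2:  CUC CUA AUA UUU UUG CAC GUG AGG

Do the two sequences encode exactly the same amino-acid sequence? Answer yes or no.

yes

Codon 1: CUU Leu / CUC Leu — synonymous.
Codon 2: CUG Leu / CUA Leu — synonymous.
Codon 3: AUA Ile / AUA Ile — identical.
Codon 4: UUC Phe / UUU Phe — synonymous.
Codon 5: CUC Leu / UUG Leu — synonymous.
Codon 6: CAC His / CAC His — identical.
Codon 7: GUG Val / GUG Val — identical.
Codon 8: CGA Arg / AGG Arg — synonymous.
Nonsynonymous differences: 0 → same protein.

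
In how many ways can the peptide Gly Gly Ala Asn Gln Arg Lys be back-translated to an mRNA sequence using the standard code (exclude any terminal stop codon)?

Gly: 4 codons.
Gly: 4 codons.
Ala: 4 codons.
Asn: 2 codons.
Gln: 2 codons.
Arg: 6 codons.
Lys: 2 codons.
4 × 4 × 4 × 2 × 2 × 6 × 2 = 3072.

3072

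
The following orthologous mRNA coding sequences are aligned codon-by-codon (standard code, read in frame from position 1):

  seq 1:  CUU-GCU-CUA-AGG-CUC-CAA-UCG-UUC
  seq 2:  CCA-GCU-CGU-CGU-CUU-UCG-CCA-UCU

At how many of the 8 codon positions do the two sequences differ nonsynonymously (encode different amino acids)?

5

Codon 1: CUU Leu / CCA Pro — nonsynonymous.
Codon 2: GCU Ala / GCU Ala — identical.
Codon 3: CUA Leu / CGU Arg — nonsynonymous.
Codon 4: AGG Arg / CGU Arg — synonymous.
Codon 5: CUC Leu / CUU Leu — synonymous.
Codon 6: CAA Gln / UCG Ser — nonsynonymous.
Codon 7: UCG Ser / CCA Pro — nonsynonymous.
Codon 8: UUC Phe / UCU Ser — nonsynonymous.
Nonsynonymous differences: 5.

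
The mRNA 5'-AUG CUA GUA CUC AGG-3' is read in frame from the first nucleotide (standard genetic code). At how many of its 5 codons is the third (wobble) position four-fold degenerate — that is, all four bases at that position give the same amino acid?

Codon 1 AUG (Met): third position 1-fold.
Codon 2 CUA (Leu): third position 4-fold.
Codon 3 GUA (Val): third position 4-fold.
Codon 4 CUC (Leu): third position 4-fold.
Codon 5 AGG (Arg): third position 2-fold.
Four-fold degenerate third positions: 3.

3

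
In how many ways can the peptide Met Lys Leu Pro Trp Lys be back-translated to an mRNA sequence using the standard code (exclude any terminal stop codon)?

96

Met: 1 codon.
Lys: 2 codons.
Leu: 6 codons.
Pro: 4 codons.
Trp: 1 codon.
Lys: 2 codons.
1 × 2 × 6 × 4 × 1 × 2 = 96.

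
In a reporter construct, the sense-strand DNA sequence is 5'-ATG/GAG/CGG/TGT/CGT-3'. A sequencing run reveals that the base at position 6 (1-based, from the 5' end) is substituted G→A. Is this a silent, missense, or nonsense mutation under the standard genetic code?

silent

Position 6 falls in codon 2: GAG → Glu.
After the substitution the codon is GAA → Glu.
Both encode Glu, so the change is synonymous.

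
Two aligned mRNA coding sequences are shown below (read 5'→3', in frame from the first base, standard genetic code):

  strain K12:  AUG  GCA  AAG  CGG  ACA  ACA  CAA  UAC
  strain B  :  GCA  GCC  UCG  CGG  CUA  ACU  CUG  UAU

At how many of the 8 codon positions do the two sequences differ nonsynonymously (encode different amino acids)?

4

Codon 1: AUG Met / GCA Ala — nonsynonymous.
Codon 2: GCA Ala / GCC Ala — synonymous.
Codon 3: AAG Lys / UCG Ser — nonsynonymous.
Codon 4: CGG Arg / CGG Arg — identical.
Codon 5: ACA Thr / CUA Leu — nonsynonymous.
Codon 6: ACA Thr / ACU Thr — synonymous.
Codon 7: CAA Gln / CUG Leu — nonsynonymous.
Codon 8: UAC Tyr / UAU Tyr — synonymous.
Nonsynonymous differences: 4.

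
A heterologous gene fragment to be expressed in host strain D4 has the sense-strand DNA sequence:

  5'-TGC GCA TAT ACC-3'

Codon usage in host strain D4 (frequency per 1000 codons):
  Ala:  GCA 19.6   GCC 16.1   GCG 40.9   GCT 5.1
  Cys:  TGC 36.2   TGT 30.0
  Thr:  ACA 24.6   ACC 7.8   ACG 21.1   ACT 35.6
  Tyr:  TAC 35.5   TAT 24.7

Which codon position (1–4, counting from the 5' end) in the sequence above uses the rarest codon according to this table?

Codon 1 TGC (Cys): 36.2 per 1000.
Codon 2 GCA (Ala): 19.6 per 1000.
Codon 3 TAT (Tyr): 24.7 per 1000.
Codon 4 ACC (Thr): 7.8 per 1000.
Lowest frequency is 7.8 at codon 4.

4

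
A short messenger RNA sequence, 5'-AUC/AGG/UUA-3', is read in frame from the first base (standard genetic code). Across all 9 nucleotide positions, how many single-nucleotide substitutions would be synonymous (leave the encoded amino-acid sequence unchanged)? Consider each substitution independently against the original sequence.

Codon 1 (AUC, Ile): 2 synonymous substitutions.
Codon 2 (AGG, Arg): 2 synonymous substitutions.
Codon 3 (UUA, Leu): 2 synonymous substitutions.
Total: 2 + 2 + 2 = 6.

6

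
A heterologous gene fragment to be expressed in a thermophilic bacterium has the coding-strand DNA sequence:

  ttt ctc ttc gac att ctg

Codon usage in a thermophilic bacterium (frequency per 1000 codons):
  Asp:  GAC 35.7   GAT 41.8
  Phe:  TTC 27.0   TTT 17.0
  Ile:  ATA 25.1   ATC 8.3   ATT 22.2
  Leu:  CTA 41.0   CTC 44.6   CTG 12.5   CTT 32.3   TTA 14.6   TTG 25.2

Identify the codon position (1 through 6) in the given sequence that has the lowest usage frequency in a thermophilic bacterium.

Codon 1 TTT (Phe): 17.0 per 1000.
Codon 2 CTC (Leu): 44.6 per 1000.
Codon 3 TTC (Phe): 27.0 per 1000.
Codon 4 GAC (Asp): 35.7 per 1000.
Codon 5 ATT (Ile): 22.2 per 1000.
Codon 6 CTG (Leu): 12.5 per 1000.
Lowest frequency is 12.5 at codon 6.

6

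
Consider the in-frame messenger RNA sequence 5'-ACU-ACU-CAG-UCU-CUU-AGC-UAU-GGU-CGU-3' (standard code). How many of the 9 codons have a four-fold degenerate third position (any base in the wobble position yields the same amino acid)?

Codon 1 ACU (Thr): third position 4-fold.
Codon 2 ACU (Thr): third position 4-fold.
Codon 3 CAG (Gln): third position 2-fold.
Codon 4 UCU (Ser): third position 4-fold.
Codon 5 CUU (Leu): third position 4-fold.
Codon 6 AGC (Ser): third position 2-fold.
Codon 7 UAU (Tyr): third position 2-fold.
Codon 8 GGU (Gly): third position 4-fold.
Codon 9 CGU (Arg): third position 4-fold.
Four-fold degenerate third positions: 6.

6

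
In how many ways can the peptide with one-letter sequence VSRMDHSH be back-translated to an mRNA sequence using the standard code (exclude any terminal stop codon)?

Val: 4 codons.
Ser: 6 codons.
Arg: 6 codons.
Met: 1 codon.
Asp: 2 codons.
His: 2 codons.
Ser: 6 codons.
His: 2 codons.
4 × 6 × 6 × 1 × 2 × 2 × 6 × 2 = 6912.

6912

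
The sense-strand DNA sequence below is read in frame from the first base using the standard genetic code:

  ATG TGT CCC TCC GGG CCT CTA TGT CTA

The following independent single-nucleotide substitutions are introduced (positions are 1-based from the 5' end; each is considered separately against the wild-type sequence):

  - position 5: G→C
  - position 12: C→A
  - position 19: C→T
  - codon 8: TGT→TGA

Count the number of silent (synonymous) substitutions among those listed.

Codon 2: TGT (Cys) → TCT (Ser) — missense.
Codon 4: TCC (Ser) → TCA (Ser) — synonymous.
Codon 7: CTA (Leu) → TTA (Leu) — synonymous.
Codon 8: TGT (Cys) → TGA (Stop) — nonsense.
Synonymous: 2 of 4.

2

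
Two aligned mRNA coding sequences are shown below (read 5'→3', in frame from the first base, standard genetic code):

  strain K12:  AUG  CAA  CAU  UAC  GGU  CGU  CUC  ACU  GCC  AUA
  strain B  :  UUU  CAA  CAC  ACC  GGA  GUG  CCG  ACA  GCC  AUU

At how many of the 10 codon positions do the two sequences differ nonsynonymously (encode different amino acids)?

4

Codon 1: AUG Met / UUU Phe — nonsynonymous.
Codon 2: CAA Gln / CAA Gln — identical.
Codon 3: CAU His / CAC His — synonymous.
Codon 4: UAC Tyr / ACC Thr — nonsynonymous.
Codon 5: GGU Gly / GGA Gly — synonymous.
Codon 6: CGU Arg / GUG Val — nonsynonymous.
Codon 7: CUC Leu / CCG Pro — nonsynonymous.
Codon 8: ACU Thr / ACA Thr — synonymous.
Codon 9: GCC Ala / GCC Ala — identical.
Codon 10: AUA Ile / AUU Ile — synonymous.
Nonsynonymous differences: 4.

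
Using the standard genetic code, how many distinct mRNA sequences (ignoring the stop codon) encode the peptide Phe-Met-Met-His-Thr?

Phe: 2 codons.
Met: 1 codon.
Met: 1 codon.
His: 2 codons.
Thr: 4 codons.
2 × 1 × 1 × 2 × 4 = 16.

16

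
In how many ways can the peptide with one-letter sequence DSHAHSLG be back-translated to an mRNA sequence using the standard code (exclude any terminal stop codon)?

27648

Asp: 2 codons.
Ser: 6 codons.
His: 2 codons.
Ala: 4 codons.
His: 2 codons.
Ser: 6 codons.
Leu: 6 codons.
Gly: 4 codons.
2 × 6 × 2 × 4 × 2 × 6 × 6 × 4 = 27648.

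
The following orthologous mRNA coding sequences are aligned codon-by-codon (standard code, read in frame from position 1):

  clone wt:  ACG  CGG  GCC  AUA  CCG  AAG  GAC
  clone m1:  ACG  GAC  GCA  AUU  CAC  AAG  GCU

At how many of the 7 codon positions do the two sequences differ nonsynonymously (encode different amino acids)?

3

Codon 1: ACG Thr / ACG Thr — identical.
Codon 2: CGG Arg / GAC Asp — nonsynonymous.
Codon 3: GCC Ala / GCA Ala — synonymous.
Codon 4: AUA Ile / AUU Ile — synonymous.
Codon 5: CCG Pro / CAC His — nonsynonymous.
Codon 6: AAG Lys / AAG Lys — identical.
Codon 7: GAC Asp / GCU Ala — nonsynonymous.
Nonsynonymous differences: 3.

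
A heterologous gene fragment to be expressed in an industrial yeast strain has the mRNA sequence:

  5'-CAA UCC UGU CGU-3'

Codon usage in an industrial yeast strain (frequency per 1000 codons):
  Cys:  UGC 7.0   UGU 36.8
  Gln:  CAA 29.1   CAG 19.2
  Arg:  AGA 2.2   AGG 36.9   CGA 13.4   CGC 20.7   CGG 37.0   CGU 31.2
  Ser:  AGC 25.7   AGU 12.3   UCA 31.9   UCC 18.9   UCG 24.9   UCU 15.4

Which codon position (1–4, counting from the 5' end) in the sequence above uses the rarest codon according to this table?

Codon 1 CAA (Gln): 29.1 per 1000.
Codon 2 UCC (Ser): 18.9 per 1000.
Codon 3 UGU (Cys): 36.8 per 1000.
Codon 4 CGU (Arg): 31.2 per 1000.
Lowest frequency is 18.9 at codon 2.

2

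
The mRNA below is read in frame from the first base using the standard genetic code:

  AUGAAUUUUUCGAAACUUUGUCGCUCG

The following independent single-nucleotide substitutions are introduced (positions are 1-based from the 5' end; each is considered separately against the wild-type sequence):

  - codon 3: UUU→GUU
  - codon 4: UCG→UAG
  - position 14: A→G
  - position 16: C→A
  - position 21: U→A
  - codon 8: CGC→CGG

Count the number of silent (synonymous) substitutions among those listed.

1

Codon 3: UUU (Phe) → GUU (Val) — missense.
Codon 4: UCG (Ser) → UAG (Stop) — nonsense.
Codon 5: AAA (Lys) → AGA (Arg) — missense.
Codon 6: CUU (Leu) → AUU (Ile) — missense.
Codon 7: UGU (Cys) → UGA (Stop) — nonsense.
Codon 8: CGC (Arg) → CGG (Arg) — synonymous.
Synonymous: 1 of 6.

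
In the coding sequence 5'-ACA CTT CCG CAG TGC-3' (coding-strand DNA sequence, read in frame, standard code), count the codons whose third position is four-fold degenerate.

3

Codon 1 ACA (Thr): third position 4-fold.
Codon 2 CTT (Leu): third position 4-fold.
Codon 3 CCG (Pro): third position 4-fold.
Codon 4 CAG (Gln): third position 2-fold.
Codon 5 TGC (Cys): third position 2-fold.
Four-fold degenerate third positions: 3.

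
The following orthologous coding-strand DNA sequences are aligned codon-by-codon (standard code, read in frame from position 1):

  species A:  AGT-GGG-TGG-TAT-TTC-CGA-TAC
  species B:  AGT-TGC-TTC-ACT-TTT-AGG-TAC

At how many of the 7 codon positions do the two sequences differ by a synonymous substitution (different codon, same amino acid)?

2

Codon 1: AGT Ser / AGT Ser — identical.
Codon 2: GGG Gly / TGC Cys — nonsynonymous.
Codon 3: TGG Trp / TTC Phe — nonsynonymous.
Codon 4: TAT Tyr / ACT Thr — nonsynonymous.
Codon 5: TTC Phe / TTT Phe — synonymous.
Codon 6: CGA Arg / AGG Arg — synonymous.
Codon 7: TAC Tyr / TAC Tyr — identical.
Synonymous differences: 2.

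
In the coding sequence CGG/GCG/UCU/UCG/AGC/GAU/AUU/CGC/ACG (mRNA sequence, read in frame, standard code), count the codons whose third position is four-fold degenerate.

Codon 1 CGG (Arg): third position 4-fold.
Codon 2 GCG (Ala): third position 4-fold.
Codon 3 UCU (Ser): third position 4-fold.
Codon 4 UCG (Ser): third position 4-fold.
Codon 5 AGC (Ser): third position 2-fold.
Codon 6 GAU (Asp): third position 2-fold.
Codon 7 AUU (Ile): third position 3-fold.
Codon 8 CGC (Arg): third position 4-fold.
Codon 9 ACG (Thr): third position 4-fold.
Four-fold degenerate third positions: 6.

6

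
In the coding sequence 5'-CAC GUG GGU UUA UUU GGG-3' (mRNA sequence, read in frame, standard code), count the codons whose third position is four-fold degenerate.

3

Codon 1 CAC (His): third position 2-fold.
Codon 2 GUG (Val): third position 4-fold.
Codon 3 GGU (Gly): third position 4-fold.
Codon 4 UUA (Leu): third position 2-fold.
Codon 5 UUU (Phe): third position 2-fold.
Codon 6 GGG (Gly): third position 4-fold.
Four-fold degenerate third positions: 3.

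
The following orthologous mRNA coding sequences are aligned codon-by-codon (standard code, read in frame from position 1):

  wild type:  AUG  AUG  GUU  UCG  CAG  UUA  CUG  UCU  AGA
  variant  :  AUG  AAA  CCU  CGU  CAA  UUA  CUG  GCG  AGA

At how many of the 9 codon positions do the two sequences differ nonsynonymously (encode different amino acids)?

Codon 1: AUG Met / AUG Met — identical.
Codon 2: AUG Met / AAA Lys — nonsynonymous.
Codon 3: GUU Val / CCU Pro — nonsynonymous.
Codon 4: UCG Ser / CGU Arg — nonsynonymous.
Codon 5: CAG Gln / CAA Gln — synonymous.
Codon 6: UUA Leu / UUA Leu — identical.
Codon 7: CUG Leu / CUG Leu — identical.
Codon 8: UCU Ser / GCG Ala — nonsynonymous.
Codon 9: AGA Arg / AGA Arg — identical.
Nonsynonymous differences: 4.

4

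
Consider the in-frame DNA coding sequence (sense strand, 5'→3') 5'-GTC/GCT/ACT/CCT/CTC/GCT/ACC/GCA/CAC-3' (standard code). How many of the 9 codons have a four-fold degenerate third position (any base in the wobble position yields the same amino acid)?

8

Codon 1 GTC (Val): third position 4-fold.
Codon 2 GCT (Ala): third position 4-fold.
Codon 3 ACT (Thr): third position 4-fold.
Codon 4 CCT (Pro): third position 4-fold.
Codon 5 CTC (Leu): third position 4-fold.
Codon 6 GCT (Ala): third position 4-fold.
Codon 7 ACC (Thr): third position 4-fold.
Codon 8 GCA (Ala): third position 4-fold.
Codon 9 CAC (His): third position 2-fold.
Four-fold degenerate third positions: 8.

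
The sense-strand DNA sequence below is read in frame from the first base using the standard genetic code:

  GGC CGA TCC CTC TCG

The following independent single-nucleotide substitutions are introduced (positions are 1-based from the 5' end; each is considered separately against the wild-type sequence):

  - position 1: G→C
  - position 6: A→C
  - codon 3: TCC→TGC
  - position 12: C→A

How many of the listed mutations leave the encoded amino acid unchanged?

Codon 1: GGC (Gly) → CGC (Arg) — missense.
Codon 2: CGA (Arg) → CGC (Arg) — synonymous.
Codon 3: TCC (Ser) → TGC (Cys) — missense.
Codon 4: CTC (Leu) → CTA (Leu) — synonymous.
Synonymous: 2 of 4.

2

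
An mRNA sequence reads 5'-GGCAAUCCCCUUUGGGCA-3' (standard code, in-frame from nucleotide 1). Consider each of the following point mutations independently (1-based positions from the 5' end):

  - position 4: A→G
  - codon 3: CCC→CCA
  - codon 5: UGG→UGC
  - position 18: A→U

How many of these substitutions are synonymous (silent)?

2

Codon 2: AAU (Asn) → GAU (Asp) — missense.
Codon 3: CCC (Pro) → CCA (Pro) — synonymous.
Codon 5: UGG (Trp) → UGC (Cys) — missense.
Codon 6: GCA (Ala) → GCU (Ala) — synonymous.
Synonymous: 2 of 4.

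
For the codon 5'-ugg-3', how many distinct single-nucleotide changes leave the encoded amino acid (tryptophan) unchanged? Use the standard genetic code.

Position 1: none → 0 synonymous.
Position 2: none → 0 synonymous.
Position 3: none → 0 synonymous.
Total: 0 + 0 + 0 = 0.

0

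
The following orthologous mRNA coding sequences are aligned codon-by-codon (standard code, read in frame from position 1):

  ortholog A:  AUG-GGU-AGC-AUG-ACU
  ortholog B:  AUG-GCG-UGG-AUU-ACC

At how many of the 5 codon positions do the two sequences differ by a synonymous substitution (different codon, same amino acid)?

1

Codon 1: AUG Met / AUG Met — identical.
Codon 2: GGU Gly / GCG Ala — nonsynonymous.
Codon 3: AGC Ser / UGG Trp — nonsynonymous.
Codon 4: AUG Met / AUU Ile — nonsynonymous.
Codon 5: ACU Thr / ACC Thr — synonymous.
Synonymous differences: 1.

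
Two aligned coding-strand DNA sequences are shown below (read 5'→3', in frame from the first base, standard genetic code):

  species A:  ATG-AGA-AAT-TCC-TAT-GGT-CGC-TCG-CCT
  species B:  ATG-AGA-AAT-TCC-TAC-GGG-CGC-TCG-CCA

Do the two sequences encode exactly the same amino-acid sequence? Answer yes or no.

yes

Codon 1: ATG Met / ATG Met — identical.
Codon 2: AGA Arg / AGA Arg — identical.
Codon 3: AAT Asn / AAT Asn — identical.
Codon 4: TCC Ser / TCC Ser — identical.
Codon 5: TAT Tyr / TAC Tyr — synonymous.
Codon 6: GGT Gly / GGG Gly — synonymous.
Codon 7: CGC Arg / CGC Arg — identical.
Codon 8: TCG Ser / TCG Ser — identical.
Codon 9: CCT Pro / CCA Pro — synonymous.
Nonsynonymous differences: 0 → same protein.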